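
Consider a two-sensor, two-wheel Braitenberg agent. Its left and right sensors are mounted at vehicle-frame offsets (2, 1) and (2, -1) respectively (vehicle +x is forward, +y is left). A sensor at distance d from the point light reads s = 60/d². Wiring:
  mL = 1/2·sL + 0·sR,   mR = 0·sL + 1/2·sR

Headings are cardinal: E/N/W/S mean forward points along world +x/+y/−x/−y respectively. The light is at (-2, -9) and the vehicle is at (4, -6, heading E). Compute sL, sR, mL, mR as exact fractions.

3/4 15/17 3/8 15/34

left sensor world pos  = (6, -5); dL² = 80
right sensor world pos = (6, -7); dR² = 68
sL = 60/80 = 3/4
sR = 60/68 = 15/17
mL = 1/2·sL + 0·sR = 3/8
mR = 0·sL + 1/2·sR = 15/34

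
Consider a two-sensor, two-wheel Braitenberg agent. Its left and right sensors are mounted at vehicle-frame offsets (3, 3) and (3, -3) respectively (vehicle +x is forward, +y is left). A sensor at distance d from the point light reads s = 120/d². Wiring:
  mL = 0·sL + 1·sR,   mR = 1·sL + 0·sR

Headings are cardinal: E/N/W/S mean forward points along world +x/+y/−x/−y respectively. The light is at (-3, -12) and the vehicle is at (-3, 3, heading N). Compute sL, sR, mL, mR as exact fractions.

left sensor world pos  = (-6, 6); dL² = 333
right sensor world pos = (0, 6); dR² = 333
sL = 120/333 = 40/111
sR = 120/333 = 40/111
mL = 0·sL + 1·sR = 40/111
mR = 1·sL + 0·sR = 40/111

40/111 40/111 40/111 40/111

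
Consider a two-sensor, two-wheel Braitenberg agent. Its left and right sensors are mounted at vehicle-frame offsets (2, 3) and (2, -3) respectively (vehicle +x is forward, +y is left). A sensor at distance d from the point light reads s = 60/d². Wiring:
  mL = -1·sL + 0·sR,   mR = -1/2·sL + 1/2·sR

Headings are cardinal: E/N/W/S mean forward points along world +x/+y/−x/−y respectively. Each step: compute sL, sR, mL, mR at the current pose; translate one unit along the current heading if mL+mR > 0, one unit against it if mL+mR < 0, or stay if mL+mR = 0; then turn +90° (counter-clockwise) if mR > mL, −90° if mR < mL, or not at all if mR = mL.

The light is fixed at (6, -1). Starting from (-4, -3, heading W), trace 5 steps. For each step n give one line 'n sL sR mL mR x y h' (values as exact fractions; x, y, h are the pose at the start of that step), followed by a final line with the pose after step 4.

n=0: pose=(-4,-3,W); sL=60/169, sR=12/29; mL=-60/169, mR=144/4901; mL+mR=-1596/4901 → advance -1; mR−mL=1884/4901 → turn +1·90°
n=1: pose=(-3,-3,S); sL=15/13, sR=3/8; mL=-15/13, mR=-81/208; mL+mR=-321/208 → advance -1; mR−mL=159/208 → turn +1·90°
n=2: pose=(-3,-2,E); sL=60/53, sR=12/13; mL=-60/53, mR=-72/689; mL+mR=-852/689 → advance -1; mR−mL=708/689 → turn +1·90°
n=3: pose=(-4,-2,N); sL=6/17, sR=6/5; mL=-6/17, mR=36/85; mL+mR=6/85 → advance +1; mR−mL=66/85 → turn +1·90°
n=4: pose=(-4,-1,W); sL=20/51, sR=20/51; mL=-20/51, mR=0; mL+mR=-20/51 → advance -1; mR−mL=20/51 → turn +1·90°

0 60/169 12/29 -60/169 144/4901 -4 -3 W
1 15/13 3/8 -15/13 -81/208 -3 -3 S
2 60/53 12/13 -60/53 -72/689 -3 -2 E
3 6/17 6/5 -6/17 36/85 -4 -2 N
4 20/51 20/51 -20/51 0 -4 -1 W
final -3 -1 S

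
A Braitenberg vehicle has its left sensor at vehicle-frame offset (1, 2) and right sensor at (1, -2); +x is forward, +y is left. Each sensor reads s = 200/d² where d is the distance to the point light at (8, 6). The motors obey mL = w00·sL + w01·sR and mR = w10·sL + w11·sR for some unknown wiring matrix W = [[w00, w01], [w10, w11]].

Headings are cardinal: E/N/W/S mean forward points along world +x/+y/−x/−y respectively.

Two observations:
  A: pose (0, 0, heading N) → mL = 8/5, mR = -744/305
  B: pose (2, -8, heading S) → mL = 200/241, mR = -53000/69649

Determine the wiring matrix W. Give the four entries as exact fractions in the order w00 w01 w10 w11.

1 0 -1/2 -1/2

obs A: pose=(0,0,N) → sL=8/5, sR=200/61, mL=8/5, mR=-744/305
obs B: pose=(2,-8,S) → sL=200/241, sR=200/289, mL=200/241, mR=-53000/69649
sensor matrix S = [[8/5, 200/61], [200/241, 200/289]]; det S = -6855680/4248589
solve [mL_A; mL_B] = S·[w00; w01] and [mR_A; mR_B] = S·[w10; w11]:
  w00 = 1, w01 = 0, w10 = -1/2, w11 = -1/2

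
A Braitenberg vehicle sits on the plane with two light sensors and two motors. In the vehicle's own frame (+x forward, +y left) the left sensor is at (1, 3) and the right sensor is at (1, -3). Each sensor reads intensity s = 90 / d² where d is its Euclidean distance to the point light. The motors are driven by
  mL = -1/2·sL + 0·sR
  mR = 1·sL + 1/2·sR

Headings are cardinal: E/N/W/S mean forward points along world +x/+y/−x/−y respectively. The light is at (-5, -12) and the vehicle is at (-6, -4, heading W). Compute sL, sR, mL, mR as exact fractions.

90/29 18/25 -45/29 2511/725

left sensor world pos  = (-7, -7); dL² = 29
right sensor world pos = (-7, -1); dR² = 125
sL = 90/29 = 90/29
sR = 90/125 = 18/25
mL = -1/2·sL + 0·sR = -45/29
mR = 1·sL + 1/2·sR = 2511/725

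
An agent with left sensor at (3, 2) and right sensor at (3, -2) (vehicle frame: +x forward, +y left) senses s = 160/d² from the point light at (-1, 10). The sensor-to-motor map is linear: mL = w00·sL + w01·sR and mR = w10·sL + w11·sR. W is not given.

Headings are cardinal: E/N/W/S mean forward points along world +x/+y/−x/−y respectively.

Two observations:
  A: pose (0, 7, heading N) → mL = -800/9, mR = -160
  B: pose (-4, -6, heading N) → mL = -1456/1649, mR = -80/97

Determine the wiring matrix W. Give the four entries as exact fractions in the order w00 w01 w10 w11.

obs A: pose=(0,7,N) → sL=160, sR=160/9, mL=-800/9, mR=-160
obs B: pose=(-4,-6,N) → sL=80/97, sR=16/17, mL=-1456/1649, mR=-80/97
sensor matrix S = [[160, 160/9], [80/97, 16/17]]; det S = 2017280/14841
solve [mL_A; mL_B] = S·[w00; w01] and [mR_A; mR_B] = S·[w10; w11]:
  w00 = -1/2, w01 = -1/2, w10 = -1, w11 = 0

-1/2 -1/2 -1 0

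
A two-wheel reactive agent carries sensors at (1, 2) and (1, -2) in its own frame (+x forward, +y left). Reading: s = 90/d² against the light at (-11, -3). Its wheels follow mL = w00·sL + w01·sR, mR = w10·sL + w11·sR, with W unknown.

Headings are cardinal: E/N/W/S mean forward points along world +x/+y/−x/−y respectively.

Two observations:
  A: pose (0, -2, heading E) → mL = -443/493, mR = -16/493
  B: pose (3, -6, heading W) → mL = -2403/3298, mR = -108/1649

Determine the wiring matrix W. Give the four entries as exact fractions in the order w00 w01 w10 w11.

-1 -1/2 1 -1

obs A: pose=(0,-2,E) → sL=10/17, sR=18/29, mL=-443/493, mR=-16/493
obs B: pose=(3,-6,W) → sL=45/97, sR=9/17, mL=-2403/3298, mR=-108/1649
sensor matrix S = [[10/17, 18/29], [45/97, 9/17]]; det S = 19080/812957
solve [mL_A; mL_B] = S·[w00; w01] and [mR_A; mR_B] = S·[w10; w11]:
  w00 = -1, w01 = -1/2, w10 = 1, w11 = -1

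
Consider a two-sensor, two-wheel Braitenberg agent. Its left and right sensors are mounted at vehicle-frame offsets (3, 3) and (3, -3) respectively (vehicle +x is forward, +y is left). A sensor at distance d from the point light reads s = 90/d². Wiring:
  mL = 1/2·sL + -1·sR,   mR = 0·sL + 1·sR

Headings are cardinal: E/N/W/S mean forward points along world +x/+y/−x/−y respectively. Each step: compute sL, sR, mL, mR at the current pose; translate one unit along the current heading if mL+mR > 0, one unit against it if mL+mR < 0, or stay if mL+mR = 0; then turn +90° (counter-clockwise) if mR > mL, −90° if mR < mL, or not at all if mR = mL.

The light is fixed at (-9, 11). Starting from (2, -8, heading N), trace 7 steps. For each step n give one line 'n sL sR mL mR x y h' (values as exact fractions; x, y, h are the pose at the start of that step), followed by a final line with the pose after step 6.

n=0: pose=(2,-8,N); sL=9/32, sR=45/226; mL=-423/7232, mR=45/226; mL+mR=9/64 → advance +1; mR−mL=1863/7232 → turn +1·90°
n=1: pose=(2,-7,W); sL=18/101, sR=90/289; mL=-6489/29189, mR=90/289; mL+mR=9/101 → advance +1; mR−mL=15579/29189 → turn +1·90°
n=2: pose=(1,-7,S); sL=9/61, sR=9/49; mL=-657/5978, mR=9/49; mL+mR=9/122 → advance +1; mR−mL=1755/5978 → turn +1·90°
n=3: pose=(1,-8,E); sL=18/85, sR=90/653; mL=-1773/55505, mR=90/653; mL+mR=9/85 → advance +1; mR−mL=9423/55505 → turn +1·90°
n=4: pose=(2,-8,N); sL=9/32, sR=45/226; mL=-423/7232, mR=45/226; mL+mR=9/64 → advance +1; mR−mL=1863/7232 → turn +1·90°
n=5: pose=(2,-7,W); sL=18/101, sR=90/289; mL=-6489/29189, mR=90/289; mL+mR=9/101 → advance +1; mR−mL=15579/29189 → turn +1·90°
n=6: pose=(1,-7,S); sL=9/61, sR=9/49; mL=-657/5978, mR=9/49; mL+mR=9/122 → advance +1; mR−mL=1755/5978 → turn +1·90°

0 9/32 45/226 -423/7232 45/226 2 -8 N
1 18/101 90/289 -6489/29189 90/289 2 -7 W
2 9/61 9/49 -657/5978 9/49 1 -7 S
3 18/85 90/653 -1773/55505 90/653 1 -8 E
4 9/32 45/226 -423/7232 45/226 2 -8 N
5 18/101 90/289 -6489/29189 90/289 2 -7 W
6 9/61 9/49 -657/5978 9/49 1 -7 S
final 1 -8 E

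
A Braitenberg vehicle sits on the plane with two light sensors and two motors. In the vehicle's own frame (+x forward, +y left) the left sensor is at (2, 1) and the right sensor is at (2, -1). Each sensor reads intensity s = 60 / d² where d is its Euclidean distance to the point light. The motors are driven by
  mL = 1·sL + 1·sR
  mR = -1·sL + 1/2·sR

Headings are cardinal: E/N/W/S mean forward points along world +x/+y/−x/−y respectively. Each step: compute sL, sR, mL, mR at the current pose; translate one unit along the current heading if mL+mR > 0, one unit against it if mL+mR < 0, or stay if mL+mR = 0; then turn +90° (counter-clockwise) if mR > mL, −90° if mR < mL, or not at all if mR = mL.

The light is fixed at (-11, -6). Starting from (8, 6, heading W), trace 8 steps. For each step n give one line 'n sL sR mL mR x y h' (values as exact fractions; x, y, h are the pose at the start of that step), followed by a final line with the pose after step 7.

0 6/41 30/229 2604/9389 -759/9389 8 6 W
1 12/97 60/557 12504/54029 -3774/54029 7 6 N
2 15/149 15/136 4275/20264 -1845/40528 7 7 E
3 60/521 12/89 11592/46369 -2214/46369 8 7 S
4 6/41 30/229 2604/9389 -759/9389 8 6 W
5 12/97 60/557 12504/54029 -3774/54029 7 6 N
6 15/149 15/136 4275/20264 -1845/40528 7 7 E
7 60/521 12/89 11592/46369 -2214/46369 8 7 S
final 8 6 W

n=0: pose=(8,6,W); sL=6/41, sR=30/229; mL=2604/9389, mR=-759/9389; mL+mR=45/229 → advance +1; mR−mL=-3363/9389 → turn -1·90°
n=1: pose=(7,6,N); sL=12/97, sR=60/557; mL=12504/54029, mR=-3774/54029; mL+mR=90/557 → advance +1; mR−mL=-16278/54029 → turn -1·90°
n=2: pose=(7,7,E); sL=15/149, sR=15/136; mL=4275/20264, mR=-1845/40528; mL+mR=45/272 → advance +1; mR−mL=-10395/40528 → turn -1·90°
n=3: pose=(8,7,S); sL=60/521, sR=12/89; mL=11592/46369, mR=-2214/46369; mL+mR=18/89 → advance +1; mR−mL=-13806/46369 → turn -1·90°
n=4: pose=(8,6,W); sL=6/41, sR=30/229; mL=2604/9389, mR=-759/9389; mL+mR=45/229 → advance +1; mR−mL=-3363/9389 → turn -1·90°
n=5: pose=(7,6,N); sL=12/97, sR=60/557; mL=12504/54029, mR=-3774/54029; mL+mR=90/557 → advance +1; mR−mL=-16278/54029 → turn -1·90°
n=6: pose=(7,7,E); sL=15/149, sR=15/136; mL=4275/20264, mR=-1845/40528; mL+mR=45/272 → advance +1; mR−mL=-10395/40528 → turn -1·90°
n=7: pose=(8,7,S); sL=60/521, sR=12/89; mL=11592/46369, mR=-2214/46369; mL+mR=18/89 → advance +1; mR−mL=-13806/46369 → turn -1·90°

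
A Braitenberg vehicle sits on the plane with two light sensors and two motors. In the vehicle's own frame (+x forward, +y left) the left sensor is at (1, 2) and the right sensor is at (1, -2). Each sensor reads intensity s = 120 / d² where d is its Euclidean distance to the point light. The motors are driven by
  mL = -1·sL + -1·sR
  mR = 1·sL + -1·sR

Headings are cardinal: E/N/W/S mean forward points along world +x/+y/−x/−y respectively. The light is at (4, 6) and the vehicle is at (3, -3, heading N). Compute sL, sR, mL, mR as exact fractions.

left sensor world pos  = (1, -2); dL² = 73
right sensor world pos = (5, -2); dR² = 65
sL = 120/73 = 120/73
sR = 120/65 = 24/13
mL = -1·sL + -1·sR = -3312/949
mR = 1·sL + -1·sR = -192/949

120/73 24/13 -3312/949 -192/949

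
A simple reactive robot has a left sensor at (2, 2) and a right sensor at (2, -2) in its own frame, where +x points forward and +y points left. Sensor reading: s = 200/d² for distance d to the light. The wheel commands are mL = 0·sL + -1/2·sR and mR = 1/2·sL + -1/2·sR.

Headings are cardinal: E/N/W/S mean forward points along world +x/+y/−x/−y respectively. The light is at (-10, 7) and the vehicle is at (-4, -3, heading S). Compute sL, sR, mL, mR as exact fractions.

left sensor world pos  = (-2, -5); dL² = 208
right sensor world pos = (-6, -5); dR² = 160
sL = 200/208 = 25/26
sR = 200/160 = 5/4
mL = 0·sL + -1/2·sR = -5/8
mR = 1/2·sL + -1/2·sR = -15/104

25/26 5/4 -5/8 -15/104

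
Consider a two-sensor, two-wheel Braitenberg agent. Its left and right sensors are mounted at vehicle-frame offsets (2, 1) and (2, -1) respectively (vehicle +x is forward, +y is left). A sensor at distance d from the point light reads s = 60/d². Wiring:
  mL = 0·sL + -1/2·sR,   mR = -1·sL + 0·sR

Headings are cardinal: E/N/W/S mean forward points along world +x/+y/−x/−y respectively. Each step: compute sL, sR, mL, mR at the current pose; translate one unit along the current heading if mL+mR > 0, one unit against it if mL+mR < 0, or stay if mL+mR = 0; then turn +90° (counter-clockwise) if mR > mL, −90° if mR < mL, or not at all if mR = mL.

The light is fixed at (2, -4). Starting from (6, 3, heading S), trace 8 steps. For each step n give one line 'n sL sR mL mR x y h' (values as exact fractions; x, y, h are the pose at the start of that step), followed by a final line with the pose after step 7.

0 6/5 30/17 -15/17 -6/5 6 3 S
1 60/53 12/17 -6/17 -60/53 6 4 W
2 15/29 15/34 -15/68 -15/29 7 4 N
3 60/113 12/17 -6/17 -60/113 7 3 E
4 6/5 30/17 -15/17 -6/5 6 3 S
5 60/53 12/17 -6/17 -60/53 6 4 W
6 15/29 15/34 -15/68 -15/29 7 4 N
7 60/113 12/17 -6/17 -60/113 7 3 E
final 6 3 S

n=0: pose=(6,3,S); sL=6/5, sR=30/17; mL=-15/17, mR=-6/5; mL+mR=-177/85 → advance -1; mR−mL=-27/85 → turn -1·90°
n=1: pose=(6,4,W); sL=60/53, sR=12/17; mL=-6/17, mR=-60/53; mL+mR=-1338/901 → advance -1; mR−mL=-702/901 → turn -1·90°
n=2: pose=(7,4,N); sL=15/29, sR=15/34; mL=-15/68, mR=-15/29; mL+mR=-1455/1972 → advance -1; mR−mL=-585/1972 → turn -1·90°
n=3: pose=(7,3,E); sL=60/113, sR=12/17; mL=-6/17, mR=-60/113; mL+mR=-1698/1921 → advance -1; mR−mL=-342/1921 → turn -1·90°
n=4: pose=(6,3,S); sL=6/5, sR=30/17; mL=-15/17, mR=-6/5; mL+mR=-177/85 → advance -1; mR−mL=-27/85 → turn -1·90°
n=5: pose=(6,4,W); sL=60/53, sR=12/17; mL=-6/17, mR=-60/53; mL+mR=-1338/901 → advance -1; mR−mL=-702/901 → turn -1·90°
n=6: pose=(7,4,N); sL=15/29, sR=15/34; mL=-15/68, mR=-15/29; mL+mR=-1455/1972 → advance -1; mR−mL=-585/1972 → turn -1·90°
n=7: pose=(7,3,E); sL=60/113, sR=12/17; mL=-6/17, mR=-60/113; mL+mR=-1698/1921 → advance -1; mR−mL=-342/1921 → turn -1·90°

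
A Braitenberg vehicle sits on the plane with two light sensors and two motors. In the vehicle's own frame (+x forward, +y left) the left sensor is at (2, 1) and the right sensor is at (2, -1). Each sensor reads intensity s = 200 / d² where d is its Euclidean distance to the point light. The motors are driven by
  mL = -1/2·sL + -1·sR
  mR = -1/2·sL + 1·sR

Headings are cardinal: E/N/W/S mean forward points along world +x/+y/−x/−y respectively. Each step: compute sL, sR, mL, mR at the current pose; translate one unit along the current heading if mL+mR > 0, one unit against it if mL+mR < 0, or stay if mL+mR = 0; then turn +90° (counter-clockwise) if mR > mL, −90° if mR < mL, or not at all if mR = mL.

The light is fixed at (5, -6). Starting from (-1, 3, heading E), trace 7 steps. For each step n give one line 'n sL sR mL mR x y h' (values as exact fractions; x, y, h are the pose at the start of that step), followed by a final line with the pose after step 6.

n=0: pose=(-1,3,E); sL=50/29, sR=5/2; mL=-195/58, mR=95/58; mL+mR=-50/29 → advance -1; mR−mL=5 → turn +1·90°
n=1: pose=(-2,3,N); sL=40/37, sR=200/157; mL=-10540/5809, mR=4260/5809; mL+mR=-40/37 → advance -1; mR−mL=400/157 → turn +1·90°
n=2: pose=(-2,2,W); sL=20/13, sR=100/81; mL=-2110/1053, mR=490/1053; mL+mR=-20/13 → advance -1; mR−mL=200/81 → turn +1·90°
n=3: pose=(-1,2,S); sL=200/61, sR=40/17; mL=-4140/1037, mR=740/1037; mL+mR=-200/61 → advance -1; mR−mL=80/17 → turn +1·90°
n=4: pose=(-1,3,E); sL=50/29, sR=5/2; mL=-195/58, mR=95/58; mL+mR=-50/29 → advance -1; mR−mL=5 → turn +1·90°
n=5: pose=(-2,3,N); sL=40/37, sR=200/157; mL=-10540/5809, mR=4260/5809; mL+mR=-40/37 → advance -1; mR−mL=400/157 → turn +1·90°
n=6: pose=(-2,2,W); sL=20/13, sR=100/81; mL=-2110/1053, mR=490/1053; mL+mR=-20/13 → advance -1; mR−mL=200/81 → turn +1·90°

0 50/29 5/2 -195/58 95/58 -1 3 E
1 40/37 200/157 -10540/5809 4260/5809 -2 3 N
2 20/13 100/81 -2110/1053 490/1053 -2 2 W
3 200/61 40/17 -4140/1037 740/1037 -1 2 S
4 50/29 5/2 -195/58 95/58 -1 3 E
5 40/37 200/157 -10540/5809 4260/5809 -2 3 N
6 20/13 100/81 -2110/1053 490/1053 -2 2 W
final -1 2 S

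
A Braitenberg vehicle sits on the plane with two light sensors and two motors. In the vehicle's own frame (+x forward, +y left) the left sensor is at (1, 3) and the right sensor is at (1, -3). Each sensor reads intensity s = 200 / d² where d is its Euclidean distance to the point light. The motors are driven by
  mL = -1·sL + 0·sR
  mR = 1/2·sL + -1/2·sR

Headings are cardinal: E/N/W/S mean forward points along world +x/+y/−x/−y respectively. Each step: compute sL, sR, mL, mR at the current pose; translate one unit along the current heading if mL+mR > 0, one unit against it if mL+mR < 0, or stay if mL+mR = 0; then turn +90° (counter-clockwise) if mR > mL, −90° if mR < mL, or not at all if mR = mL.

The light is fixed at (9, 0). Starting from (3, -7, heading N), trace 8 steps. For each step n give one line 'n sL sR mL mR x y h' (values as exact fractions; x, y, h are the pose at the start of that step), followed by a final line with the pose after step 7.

0 200/117 40/9 -200/117 -160/117 3 -7 N
1 20/17 100/37 -20/17 -480/629 3 -8 W
2 40/17 40/29 -40/17 240/493 4 -8 S
3 25/4 50/29 -25/4 525/232 4 -7 E
4 200/117 40/9 -200/117 -160/117 3 -7 N
5 20/17 100/37 -20/17 -480/629 3 -8 W
6 40/17 40/29 -40/17 240/493 4 -8 S
7 25/4 50/29 -25/4 525/232 4 -7 E
final 3 -7 N

n=0: pose=(3,-7,N); sL=200/117, sR=40/9; mL=-200/117, mR=-160/117; mL+mR=-40/13 → advance -1; mR−mL=40/117 → turn +1·90°
n=1: pose=(3,-8,W); sL=20/17, sR=100/37; mL=-20/17, mR=-480/629; mL+mR=-1220/629 → advance -1; mR−mL=260/629 → turn +1·90°
n=2: pose=(4,-8,S); sL=40/17, sR=40/29; mL=-40/17, mR=240/493; mL+mR=-920/493 → advance -1; mR−mL=1400/493 → turn +1·90°
n=3: pose=(4,-7,E); sL=25/4, sR=50/29; mL=-25/4, mR=525/232; mL+mR=-925/232 → advance -1; mR−mL=1975/232 → turn +1·90°
n=4: pose=(3,-7,N); sL=200/117, sR=40/9; mL=-200/117, mR=-160/117; mL+mR=-40/13 → advance -1; mR−mL=40/117 → turn +1·90°
n=5: pose=(3,-8,W); sL=20/17, sR=100/37; mL=-20/17, mR=-480/629; mL+mR=-1220/629 → advance -1; mR−mL=260/629 → turn +1·90°
n=6: pose=(4,-8,S); sL=40/17, sR=40/29; mL=-40/17, mR=240/493; mL+mR=-920/493 → advance -1; mR−mL=1400/493 → turn +1·90°
n=7: pose=(4,-7,E); sL=25/4, sR=50/29; mL=-25/4, mR=525/232; mL+mR=-925/232 → advance -1; mR−mL=1975/232 → turn +1·90°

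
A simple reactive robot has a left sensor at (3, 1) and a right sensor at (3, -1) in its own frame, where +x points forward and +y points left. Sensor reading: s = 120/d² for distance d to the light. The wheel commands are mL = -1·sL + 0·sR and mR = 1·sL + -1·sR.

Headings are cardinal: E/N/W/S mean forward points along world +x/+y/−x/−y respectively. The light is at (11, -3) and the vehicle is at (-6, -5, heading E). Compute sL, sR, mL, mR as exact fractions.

120/197 24/41 -120/197 192/8077

left sensor world pos  = (-3, -4); dL² = 197
right sensor world pos = (-3, -6); dR² = 205
sL = 120/197 = 120/197
sR = 120/205 = 24/41
mL = -1·sL + 0·sR = -120/197
mR = 1·sL + -1·sR = 192/8077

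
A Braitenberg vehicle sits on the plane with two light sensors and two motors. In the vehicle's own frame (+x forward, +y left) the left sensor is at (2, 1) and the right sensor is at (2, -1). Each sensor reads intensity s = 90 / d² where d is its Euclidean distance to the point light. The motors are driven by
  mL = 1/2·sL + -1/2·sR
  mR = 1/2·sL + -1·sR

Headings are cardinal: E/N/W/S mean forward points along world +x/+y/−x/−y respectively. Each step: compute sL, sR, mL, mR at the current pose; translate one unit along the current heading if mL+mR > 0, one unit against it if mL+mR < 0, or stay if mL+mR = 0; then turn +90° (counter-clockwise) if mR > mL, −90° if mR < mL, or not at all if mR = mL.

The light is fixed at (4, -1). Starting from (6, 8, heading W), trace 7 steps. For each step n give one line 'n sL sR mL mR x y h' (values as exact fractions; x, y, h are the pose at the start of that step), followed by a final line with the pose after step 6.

n=0: pose=(6,8,W); sL=45/32, sR=9/10; mL=81/320, mR=-63/320; mL+mR=9/160 → advance +1; mR−mL=-9/20 → turn -1·90°
n=1: pose=(5,8,N); sL=90/121, sR=18/25; mL=36/3025, mR=-1053/3025; mL+mR=-1017/3025 → advance -1; mR−mL=-9/25 → turn -1·90°
n=2: pose=(5,7,E); sL=1, sR=45/29; mL=-8/29, mR=-61/58; mL+mR=-77/58 → advance -1; mR−mL=-45/58 → turn -1·90°
n=3: pose=(4,7,S); sL=90/37, sR=90/37; mL=0, mR=-45/37; mL+mR=-45/37 → advance -1; mR−mL=-45/37 → turn -1·90°
n=4: pose=(4,8,W); sL=45/34, sR=45/52; mL=405/1768, mR=-45/221; mL+mR=45/1768 → advance +1; mR−mL=-45/104 → turn -1·90°
n=5: pose=(3,8,N); sL=18/25, sR=90/121; mL=-36/3025, mR=-1161/3025; mL+mR=-1197/3025 → advance -1; mR−mL=-45/121 → turn -1·90°
n=6: pose=(3,7,E); sL=45/41, sR=9/5; mL=-72/205, mR=-513/410; mL+mR=-657/410 → advance -1; mR−mL=-9/10 → turn -1·90°

0 45/32 9/10 81/320 -63/320 6 8 W
1 90/121 18/25 36/3025 -1053/3025 5 8 N
2 1 45/29 -8/29 -61/58 5 7 E
3 90/37 90/37 0 -45/37 4 7 S
4 45/34 45/52 405/1768 -45/221 4 8 W
5 18/25 90/121 -36/3025 -1161/3025 3 8 N
6 45/41 9/5 -72/205 -513/410 3 7 E
final 2 7 S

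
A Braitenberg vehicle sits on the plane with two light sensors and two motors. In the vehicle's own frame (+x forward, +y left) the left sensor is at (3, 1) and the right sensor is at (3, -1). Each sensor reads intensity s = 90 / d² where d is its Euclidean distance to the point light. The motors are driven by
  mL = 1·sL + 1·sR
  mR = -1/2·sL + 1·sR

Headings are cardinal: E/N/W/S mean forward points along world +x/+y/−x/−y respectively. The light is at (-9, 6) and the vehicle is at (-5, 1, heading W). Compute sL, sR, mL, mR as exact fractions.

left sensor world pos  = (-8, 0); dL² = 37
right sensor world pos = (-8, 2); dR² = 17
sL = 90/37 = 90/37
sR = 90/17 = 90/17
mL = 1·sL + 1·sR = 4860/629
mR = -1/2·sL + 1·sR = 2565/629

90/37 90/17 4860/629 2565/629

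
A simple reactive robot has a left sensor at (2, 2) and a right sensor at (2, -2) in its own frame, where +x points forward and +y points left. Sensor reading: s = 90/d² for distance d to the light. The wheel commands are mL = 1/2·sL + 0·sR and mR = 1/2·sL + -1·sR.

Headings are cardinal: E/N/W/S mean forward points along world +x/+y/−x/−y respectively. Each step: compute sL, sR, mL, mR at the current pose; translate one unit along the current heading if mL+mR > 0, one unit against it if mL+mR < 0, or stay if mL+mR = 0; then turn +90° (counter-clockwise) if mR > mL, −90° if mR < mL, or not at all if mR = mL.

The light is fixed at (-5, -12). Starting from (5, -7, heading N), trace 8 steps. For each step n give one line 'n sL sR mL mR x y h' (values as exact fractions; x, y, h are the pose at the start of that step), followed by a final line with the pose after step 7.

0 90/113 90/193 45/113 -1485/21809 5 -7 N
1 45/104 9/16 45/208 -9/26 5 -6 E
2 90/137 18/13 45/137 -1881/1781 4 -6 S
3 45/37 9/13 45/74 -81/962 4 -5 W
4 10/13 90/181 5/13 -265/2353 3 -5 N
5 9/20 45/68 9/40 -297/680 3 -4 E
6 10/13 90/61 5/13 -865/793 2 -4 S
7 45/37 45/73 45/74 -45/5402 2 -3 W
final 1 -3 N

n=0: pose=(5,-7,N); sL=90/113, sR=90/193; mL=45/113, mR=-1485/21809; mL+mR=7200/21809 → advance +1; mR−mL=-90/193 → turn -1·90°
n=1: pose=(5,-6,E); sL=45/104, sR=9/16; mL=45/208, mR=-9/26; mL+mR=-27/208 → advance -1; mR−mL=-9/16 → turn -1·90°
n=2: pose=(4,-6,S); sL=90/137, sR=18/13; mL=45/137, mR=-1881/1781; mL+mR=-1296/1781 → advance -1; mR−mL=-18/13 → turn -1·90°
n=3: pose=(4,-5,W); sL=45/37, sR=9/13; mL=45/74, mR=-81/962; mL+mR=252/481 → advance +1; mR−mL=-9/13 → turn -1·90°
n=4: pose=(3,-5,N); sL=10/13, sR=90/181; mL=5/13, mR=-265/2353; mL+mR=640/2353 → advance +1; mR−mL=-90/181 → turn -1·90°
n=5: pose=(3,-4,E); sL=9/20, sR=45/68; mL=9/40, mR=-297/680; mL+mR=-18/85 → advance -1; mR−mL=-45/68 → turn -1·90°
n=6: pose=(2,-4,S); sL=10/13, sR=90/61; mL=5/13, mR=-865/793; mL+mR=-560/793 → advance -1; mR−mL=-90/61 → turn -1·90°
n=7: pose=(2,-3,W); sL=45/37, sR=45/73; mL=45/74, mR=-45/5402; mL+mR=1620/2701 → advance +1; mR−mL=-45/73 → turn -1·90°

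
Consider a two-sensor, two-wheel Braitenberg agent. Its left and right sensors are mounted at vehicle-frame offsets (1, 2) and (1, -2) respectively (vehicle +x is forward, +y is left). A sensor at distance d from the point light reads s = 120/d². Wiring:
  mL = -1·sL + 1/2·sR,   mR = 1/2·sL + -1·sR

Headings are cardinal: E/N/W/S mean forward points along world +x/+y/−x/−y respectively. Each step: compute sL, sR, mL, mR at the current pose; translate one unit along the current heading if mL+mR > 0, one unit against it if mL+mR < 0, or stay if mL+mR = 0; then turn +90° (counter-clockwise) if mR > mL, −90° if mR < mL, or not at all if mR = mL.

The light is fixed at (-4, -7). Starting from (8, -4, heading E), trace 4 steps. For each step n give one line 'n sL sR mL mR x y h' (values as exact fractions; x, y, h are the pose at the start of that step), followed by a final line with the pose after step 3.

0 60/97 12/17 -438/1649 -654/1649 8 -4 E
1 120/173 24/17 36/2941 -3132/2941 7 -4 S
2 15/13 15/17 -315/442 -135/442 7 -3 W
3 24/41 120/109 -156/4469 -3612/4469 8 -3 S
final 8 -2 W

n=0: pose=(8,-4,E); sL=60/97, sR=12/17; mL=-438/1649, mR=-654/1649; mL+mR=-1092/1649 → advance -1; mR−mL=-216/1649 → turn -1·90°
n=1: pose=(7,-4,S); sL=120/173, sR=24/17; mL=36/2941, mR=-3132/2941; mL+mR=-3096/2941 → advance -1; mR−mL=-3168/2941 → turn -1·90°
n=2: pose=(7,-3,W); sL=15/13, sR=15/17; mL=-315/442, mR=-135/442; mL+mR=-225/221 → advance -1; mR−mL=90/221 → turn +1·90°
n=3: pose=(8,-3,S); sL=24/41, sR=120/109; mL=-156/4469, mR=-3612/4469; mL+mR=-3768/4469 → advance -1; mR−mL=-3456/4469 → turn -1·90°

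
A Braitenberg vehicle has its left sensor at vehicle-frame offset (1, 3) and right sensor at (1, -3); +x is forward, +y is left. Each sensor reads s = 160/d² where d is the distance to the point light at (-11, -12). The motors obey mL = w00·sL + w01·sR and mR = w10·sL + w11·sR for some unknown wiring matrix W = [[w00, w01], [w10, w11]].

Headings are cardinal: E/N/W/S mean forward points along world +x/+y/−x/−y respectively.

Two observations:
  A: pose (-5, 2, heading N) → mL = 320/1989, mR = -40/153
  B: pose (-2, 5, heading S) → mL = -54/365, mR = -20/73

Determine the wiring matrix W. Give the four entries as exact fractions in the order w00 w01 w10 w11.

1 -1 0 -1/2

obs A: pose=(-5,2,N) → sL=80/117, sR=80/153, mL=320/1989, mR=-40/153
obs B: pose=(-2,5,S) → sL=2/5, sR=40/73, mL=-54/365, mR=-20/73
sensor matrix S = [[80/117, 80/153], [2/5, 40/73]]; det S = 24032/145197
solve [mL_A; mL_B] = S·[w00; w01] and [mR_A; mR_B] = S·[w10; w11]:
  w00 = 1, w01 = -1, w10 = 0, w11 = -1/2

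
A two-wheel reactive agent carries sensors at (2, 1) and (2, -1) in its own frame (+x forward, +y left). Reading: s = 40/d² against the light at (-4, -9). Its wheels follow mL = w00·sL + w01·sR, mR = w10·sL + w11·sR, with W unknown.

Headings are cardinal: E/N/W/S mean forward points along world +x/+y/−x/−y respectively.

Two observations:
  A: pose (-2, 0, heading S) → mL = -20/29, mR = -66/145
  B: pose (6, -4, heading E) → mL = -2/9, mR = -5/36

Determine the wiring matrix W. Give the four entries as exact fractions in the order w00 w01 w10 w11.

obs A: pose=(-2,0,S) → sL=20/29, sR=4/5, mL=-20/29, mR=-66/145
obs B: pose=(6,-4,E) → sL=2/9, sR=1/4, mL=-2/9, mR=-5/36
sensor matrix S = [[20/29, 4/5], [2/9, 1/4]]; det S = -7/1305
solve [mL_A; mL_B] = S·[w00; w01] and [mR_A; mR_B] = S·[w10; w11]:
  w00 = -1, w01 = 0, w10 = 1/2, w11 = -1

-1 0 1/2 -1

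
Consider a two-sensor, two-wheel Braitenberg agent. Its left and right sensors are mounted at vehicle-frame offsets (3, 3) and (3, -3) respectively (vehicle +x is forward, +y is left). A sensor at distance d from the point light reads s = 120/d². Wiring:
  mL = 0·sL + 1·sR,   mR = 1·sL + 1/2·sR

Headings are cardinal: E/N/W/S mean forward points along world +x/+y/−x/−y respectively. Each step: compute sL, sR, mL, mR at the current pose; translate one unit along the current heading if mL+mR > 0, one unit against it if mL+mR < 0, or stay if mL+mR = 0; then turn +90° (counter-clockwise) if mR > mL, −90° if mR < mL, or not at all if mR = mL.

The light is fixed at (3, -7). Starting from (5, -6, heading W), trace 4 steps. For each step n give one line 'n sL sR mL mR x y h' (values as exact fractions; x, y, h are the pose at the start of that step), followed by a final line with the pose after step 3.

n=0: pose=(5,-6,W); sL=24, sR=120/17; mL=120/17, mR=468/17; mL+mR=588/17 → advance +1; mR−mL=348/17 → turn +1·90°
n=1: pose=(4,-6,S); sL=6, sR=15; mL=15, mR=27/2; mL+mR=57/2 → advance +1; mR−mL=-3/2 → turn -1·90°
n=2: pose=(4,-7,W); sL=120/13, sR=120/13; mL=120/13, mR=180/13; mL+mR=300/13 → advance +1; mR−mL=60/13 → turn +1·90°
n=3: pose=(3,-7,S); sL=20/3, sR=20/3; mL=20/3, mR=10; mL+mR=50/3 → advance +1; mR−mL=10/3 → turn +1·90°

0 24 120/17 120/17 468/17 5 -6 W
1 6 15 15 27/2 4 -6 S
2 120/13 120/13 120/13 180/13 4 -7 W
3 20/3 20/3 20/3 10 3 -7 S
final 3 -8 E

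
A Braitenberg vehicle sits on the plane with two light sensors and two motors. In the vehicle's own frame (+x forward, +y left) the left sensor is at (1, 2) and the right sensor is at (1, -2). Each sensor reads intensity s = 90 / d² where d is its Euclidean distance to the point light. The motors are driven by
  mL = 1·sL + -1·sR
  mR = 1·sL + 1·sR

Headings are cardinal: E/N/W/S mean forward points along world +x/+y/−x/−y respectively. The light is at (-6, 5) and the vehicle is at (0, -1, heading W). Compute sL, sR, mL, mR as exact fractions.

90/89 90/41 -4320/3649 11700/3649

left sensor world pos  = (-1, -3); dL² = 89
right sensor world pos = (-1, 1); dR² = 41
sL = 90/89 = 90/89
sR = 90/41 = 90/41
mL = 1·sL + -1·sR = -4320/3649
mR = 1·sL + 1·sR = 11700/3649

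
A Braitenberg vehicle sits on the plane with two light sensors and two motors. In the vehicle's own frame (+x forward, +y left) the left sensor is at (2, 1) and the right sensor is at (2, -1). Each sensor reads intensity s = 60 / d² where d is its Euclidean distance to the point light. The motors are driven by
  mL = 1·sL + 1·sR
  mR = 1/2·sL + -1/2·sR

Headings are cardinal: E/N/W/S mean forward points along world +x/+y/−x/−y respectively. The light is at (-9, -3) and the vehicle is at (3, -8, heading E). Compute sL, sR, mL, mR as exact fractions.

left sensor world pos  = (5, -7); dL² = 212
right sensor world pos = (5, -9); dR² = 232
sL = 60/212 = 15/53
sR = 60/232 = 15/58
mL = 1·sL + 1·sR = 1665/3074
mR = 1/2·sL + -1/2·sR = 75/6148

15/53 15/58 1665/3074 75/6148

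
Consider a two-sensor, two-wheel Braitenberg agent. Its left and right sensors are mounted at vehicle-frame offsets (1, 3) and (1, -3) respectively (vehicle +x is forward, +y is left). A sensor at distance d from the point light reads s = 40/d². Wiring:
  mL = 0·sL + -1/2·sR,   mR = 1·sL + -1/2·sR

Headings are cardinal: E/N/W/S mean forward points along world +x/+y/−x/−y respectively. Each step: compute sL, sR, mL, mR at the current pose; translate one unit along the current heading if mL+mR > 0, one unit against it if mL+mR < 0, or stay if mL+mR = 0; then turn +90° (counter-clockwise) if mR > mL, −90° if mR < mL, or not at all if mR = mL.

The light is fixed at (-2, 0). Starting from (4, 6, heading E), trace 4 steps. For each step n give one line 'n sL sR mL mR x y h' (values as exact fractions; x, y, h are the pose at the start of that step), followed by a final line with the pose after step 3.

0 4/13 20/29 -10/29 -14/377 4 6 E
1 40/53 40/113 -20/113 3460/5989 3 6 N
2 5/4 10/29 -5/29 125/116 3 7 W
3 8/17 40/37 -20/37 -44/629 2 7 S
final 2 8 E

n=0: pose=(4,6,E); sL=4/13, sR=20/29; mL=-10/29, mR=-14/377; mL+mR=-144/377 → advance -1; mR−mL=4/13 → turn +1·90°
n=1: pose=(3,6,N); sL=40/53, sR=40/113; mL=-20/113, mR=3460/5989; mL+mR=2400/5989 → advance +1; mR−mL=40/53 → turn +1·90°
n=2: pose=(3,7,W); sL=5/4, sR=10/29; mL=-5/29, mR=125/116; mL+mR=105/116 → advance +1; mR−mL=5/4 → turn +1·90°
n=3: pose=(2,7,S); sL=8/17, sR=40/37; mL=-20/37, mR=-44/629; mL+mR=-384/629 → advance -1; mR−mL=8/17 → turn +1·90°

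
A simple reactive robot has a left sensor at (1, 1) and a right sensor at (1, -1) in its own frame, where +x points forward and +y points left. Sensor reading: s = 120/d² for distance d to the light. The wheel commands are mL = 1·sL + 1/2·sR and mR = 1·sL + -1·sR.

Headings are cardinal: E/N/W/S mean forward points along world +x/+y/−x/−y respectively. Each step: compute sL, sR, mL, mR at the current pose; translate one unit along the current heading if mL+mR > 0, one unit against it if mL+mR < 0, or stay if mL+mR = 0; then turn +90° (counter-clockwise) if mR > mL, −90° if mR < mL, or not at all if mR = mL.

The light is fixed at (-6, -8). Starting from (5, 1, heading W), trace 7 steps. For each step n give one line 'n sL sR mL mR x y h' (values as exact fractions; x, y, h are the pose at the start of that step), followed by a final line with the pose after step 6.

0 30/41 3/5 423/410 27/205 5 1 W
1 120/181 120/221 37380/40001 4800/40001 4 1 N
2 60/121 60/101 9690/12221 -1200/12221 4 2 E
3 8/15 120/181 2348/2715 -352/2715 5 2 S
4 30/41 3/5 423/410 27/205 5 1 W
5 120/181 120/221 37380/40001 4800/40001 4 1 N
6 60/121 60/101 9690/12221 -1200/12221 4 2 E
final 5 2 S

n=0: pose=(5,1,W); sL=30/41, sR=3/5; mL=423/410, mR=27/205; mL+mR=477/410 → advance +1; mR−mL=-9/10 → turn -1·90°
n=1: pose=(4,1,N); sL=120/181, sR=120/221; mL=37380/40001, mR=4800/40001; mL+mR=42180/40001 → advance +1; mR−mL=-180/221 → turn -1·90°
n=2: pose=(4,2,E); sL=60/121, sR=60/101; mL=9690/12221, mR=-1200/12221; mL+mR=8490/12221 → advance +1; mR−mL=-90/101 → turn -1·90°
n=3: pose=(5,2,S); sL=8/15, sR=120/181; mL=2348/2715, mR=-352/2715; mL+mR=1996/2715 → advance +1; mR−mL=-180/181 → turn -1·90°
n=4: pose=(5,1,W); sL=30/41, sR=3/5; mL=423/410, mR=27/205; mL+mR=477/410 → advance +1; mR−mL=-9/10 → turn -1·90°
n=5: pose=(4,1,N); sL=120/181, sR=120/221; mL=37380/40001, mR=4800/40001; mL+mR=42180/40001 → advance +1; mR−mL=-180/221 → turn -1·90°
n=6: pose=(4,2,E); sL=60/121, sR=60/101; mL=9690/12221, mR=-1200/12221; mL+mR=8490/12221 → advance +1; mR−mL=-90/101 → turn -1·90°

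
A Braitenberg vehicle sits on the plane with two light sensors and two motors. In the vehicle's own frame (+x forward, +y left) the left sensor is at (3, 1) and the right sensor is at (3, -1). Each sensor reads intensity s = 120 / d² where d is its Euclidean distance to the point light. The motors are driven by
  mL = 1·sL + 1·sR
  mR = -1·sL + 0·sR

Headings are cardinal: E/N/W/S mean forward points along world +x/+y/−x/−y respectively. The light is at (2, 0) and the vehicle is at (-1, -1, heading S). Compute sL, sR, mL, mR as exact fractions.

left sensor world pos  = (0, -4); dL² = 20
right sensor world pos = (-2, -4); dR² = 32
sL = 120/20 = 6
sR = 120/32 = 15/4
mL = 1·sL + 1·sR = 39/4
mR = -1·sL + 0·sR = -6

6 15/4 39/4 -6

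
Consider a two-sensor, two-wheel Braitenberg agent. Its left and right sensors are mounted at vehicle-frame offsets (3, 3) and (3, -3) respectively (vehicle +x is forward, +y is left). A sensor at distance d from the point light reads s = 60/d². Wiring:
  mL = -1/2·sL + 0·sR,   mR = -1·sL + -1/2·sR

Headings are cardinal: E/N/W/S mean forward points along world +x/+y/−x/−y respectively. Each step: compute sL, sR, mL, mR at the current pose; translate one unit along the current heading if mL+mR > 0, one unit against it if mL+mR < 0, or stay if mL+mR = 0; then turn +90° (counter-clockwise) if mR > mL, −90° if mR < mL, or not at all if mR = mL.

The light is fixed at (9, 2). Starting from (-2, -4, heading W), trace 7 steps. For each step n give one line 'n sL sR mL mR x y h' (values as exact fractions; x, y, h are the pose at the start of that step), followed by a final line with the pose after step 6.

0 60/277 12/41 -30/277 -4122/11357 -2 -4 W
1 30/89 30/29 -15/89 -2205/2581 -1 -4 N
2 12/13 60/149 -6/13 -2178/1937 -1 -5 E
3 15/41 15/74 -15/82 -2835/6068 -2 -5 S
4 60/277 12/41 -30/277 -4122/11357 -2 -4 W
5 30/89 30/29 -15/89 -2205/2581 -1 -4 N
6 12/13 60/149 -6/13 -2178/1937 -1 -5 E
final -2 -5 S

n=0: pose=(-2,-4,W); sL=60/277, sR=12/41; mL=-30/277, mR=-4122/11357; mL+mR=-5352/11357 → advance -1; mR−mL=-2892/11357 → turn -1·90°
n=1: pose=(-1,-4,N); sL=30/89, sR=30/29; mL=-15/89, mR=-2205/2581; mL+mR=-2640/2581 → advance -1; mR−mL=-1770/2581 → turn -1·90°
n=2: pose=(-1,-5,E); sL=12/13, sR=60/149; mL=-6/13, mR=-2178/1937; mL+mR=-3072/1937 → advance -1; mR−mL=-1284/1937 → turn -1·90°
n=3: pose=(-2,-5,S); sL=15/41, sR=15/74; mL=-15/82, mR=-2835/6068; mL+mR=-3945/6068 → advance -1; mR−mL=-1725/6068 → turn -1·90°
n=4: pose=(-2,-4,W); sL=60/277, sR=12/41; mL=-30/277, mR=-4122/11357; mL+mR=-5352/11357 → advance -1; mR−mL=-2892/11357 → turn -1·90°
n=5: pose=(-1,-4,N); sL=30/89, sR=30/29; mL=-15/89, mR=-2205/2581; mL+mR=-2640/2581 → advance -1; mR−mL=-1770/2581 → turn -1·90°
n=6: pose=(-1,-5,E); sL=12/13, sR=60/149; mL=-6/13, mR=-2178/1937; mL+mR=-3072/1937 → advance -1; mR−mL=-1284/1937 → turn -1·90°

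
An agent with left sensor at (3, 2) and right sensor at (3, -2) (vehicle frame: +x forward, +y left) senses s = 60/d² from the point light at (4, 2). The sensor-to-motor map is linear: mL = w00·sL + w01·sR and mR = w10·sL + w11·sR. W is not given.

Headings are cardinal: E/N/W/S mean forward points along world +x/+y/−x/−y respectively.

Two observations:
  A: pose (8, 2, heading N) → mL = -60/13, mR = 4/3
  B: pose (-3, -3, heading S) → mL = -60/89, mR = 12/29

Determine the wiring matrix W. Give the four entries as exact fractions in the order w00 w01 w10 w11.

-1 0 0 1

obs A: pose=(8,2,N) → sL=60/13, sR=4/3, mL=-60/13, mR=4/3
obs B: pose=(-3,-3,S) → sL=60/89, sR=12/29, mL=-60/89, mR=12/29
sensor matrix S = [[60/13, 4/3], [60/89, 12/29]]; det S = 33920/33553
solve [mL_A; mL_B] = S·[w00; w01] and [mR_A; mR_B] = S·[w10; w11]:
  w00 = -1, w01 = 0, w10 = 0, w11 = 1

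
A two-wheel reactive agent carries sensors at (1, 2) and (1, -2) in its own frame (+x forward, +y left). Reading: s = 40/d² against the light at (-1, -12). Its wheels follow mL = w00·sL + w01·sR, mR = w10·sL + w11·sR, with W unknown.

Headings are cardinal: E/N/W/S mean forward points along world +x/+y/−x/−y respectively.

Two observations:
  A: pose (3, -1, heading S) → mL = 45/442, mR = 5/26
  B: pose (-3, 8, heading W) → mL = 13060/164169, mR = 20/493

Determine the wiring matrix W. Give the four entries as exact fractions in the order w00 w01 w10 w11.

1 -1/2 0 1/2

obs A: pose=(3,-1,S) → sL=5/17, sR=5/13, mL=45/442, mR=5/26
obs B: pose=(-3,8,W) → sL=40/333, sR=40/493, mL=13060/164169, mR=20/493
sensor matrix S = [[5/17, 5/13], [40/333, 40/493]]; det S = -810400/36281349
solve [mL_A; mL_B] = S·[w00; w01] and [mR_A; mR_B] = S·[w10; w11]:
  w00 = 1, w01 = -1/2, w10 = 0, w11 = 1/2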